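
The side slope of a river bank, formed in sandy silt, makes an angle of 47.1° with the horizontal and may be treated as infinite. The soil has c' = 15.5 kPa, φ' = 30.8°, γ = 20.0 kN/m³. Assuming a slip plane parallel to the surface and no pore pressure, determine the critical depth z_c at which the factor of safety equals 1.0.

Setting FS = 1.00 in FS = [c' + γz cos²β tanφ'] / [γz sinβ cosβ] and solving for z:
z = c' / [γ cosβ (FS·sinβ − cosβ·tanφ')]
  = 15.5 / [20.0·cos47.1°·(1.00·sin47.1° − cos47.1°·tan30.8°)]
  = 15.5 / [20.0·0.6807·(1.00·0.7325 − 0.6807·0.5961)]
  = 15.5 / 4.4485 = 3.484 m

z_c = 3.48 m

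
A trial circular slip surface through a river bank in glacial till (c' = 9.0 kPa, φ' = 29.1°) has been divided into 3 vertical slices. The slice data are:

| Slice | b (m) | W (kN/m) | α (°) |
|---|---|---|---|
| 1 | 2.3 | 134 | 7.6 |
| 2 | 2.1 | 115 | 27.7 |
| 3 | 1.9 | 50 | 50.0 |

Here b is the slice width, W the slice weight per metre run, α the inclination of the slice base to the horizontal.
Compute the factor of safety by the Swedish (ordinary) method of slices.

Ordinary method of slices: FS = Σ[c'·Δl_i + (W_i cosα_i)·tanφ'] / Σ W_i sinα_i, with Δl_i = b_i / cosα_i.
Slice 1: Δl = 2.3/cos7.6° = 2.320 m; N'_1 = 134·cos7.6° = 132.8; c'Δl = 20.88; W sinα = 17.7
Slice 2: Δl = 2.1/cos27.7° = 2.372 m; N'_2 = 115·cos27.7° = 101.8; c'Δl = 21.35; W sinα = 53.5
Slice 3: Δl = 1.9/cos50.0° = 2.956 m; N'_3 = 50·cos50.0° = 32.1; c'Δl = 26.60; W sinα = 38.3
Σc'Δl = 68.8 kN/m; ΣN' = 266.8 kN/m; ΣW sinα = 109.5 kN/m
Resisting = 68.8 + 266.8·tan29.1° = 68.8 + 148.5 = 217.3 kN/m
FS = 217.3 / 109.5 = 1.985

FS = 1.99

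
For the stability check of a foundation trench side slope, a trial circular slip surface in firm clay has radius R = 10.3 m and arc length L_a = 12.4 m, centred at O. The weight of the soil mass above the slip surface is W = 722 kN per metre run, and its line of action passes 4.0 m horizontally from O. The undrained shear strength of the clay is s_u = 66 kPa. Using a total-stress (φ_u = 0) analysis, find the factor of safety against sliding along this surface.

FS = 2.92

Taking moments about the centre O, the resisting moment is provided by the undrained shear strength acting along the arc:
M_R = s_u·L_a·R = 66·12.40·10.3 = 8429.5 kN·m/m
M_D = W·d = 722·4.0 = 2888.0 kN·m/m
FS = M_R / M_D = 8429.5 / 2888.0 = 2.919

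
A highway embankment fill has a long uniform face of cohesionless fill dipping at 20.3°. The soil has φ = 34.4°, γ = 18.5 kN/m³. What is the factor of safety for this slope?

FS = 1.85

For a dry cohesionless infinite slope the factor of safety is FS = tanφ / tanβ.
FS = tan34.4° / tan20.3° = 0.6847 / 0.3699 = 1.851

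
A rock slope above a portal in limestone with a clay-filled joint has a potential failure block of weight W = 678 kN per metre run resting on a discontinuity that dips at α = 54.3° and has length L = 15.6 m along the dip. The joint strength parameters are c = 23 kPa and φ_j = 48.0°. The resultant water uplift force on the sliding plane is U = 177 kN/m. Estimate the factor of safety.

Resolving the block weight along and normal to the plane and applying the Mohr–Coulomb strength on the joint:
N' = W cosα − U = 678·cos54.3° − 177 = 218.6 kN/m
Driving force T = W sinα = 678·sin54.3° = 550.6 kN/m
Resisting force R = c·L + N'·tanφ_j = 23·15.6 + 218.6·tan48.0° = 358.8 + 242.8 = 601.6 kN/m
FS = R / T = 601.6 / 550.6 = 1.093

FS = 1.09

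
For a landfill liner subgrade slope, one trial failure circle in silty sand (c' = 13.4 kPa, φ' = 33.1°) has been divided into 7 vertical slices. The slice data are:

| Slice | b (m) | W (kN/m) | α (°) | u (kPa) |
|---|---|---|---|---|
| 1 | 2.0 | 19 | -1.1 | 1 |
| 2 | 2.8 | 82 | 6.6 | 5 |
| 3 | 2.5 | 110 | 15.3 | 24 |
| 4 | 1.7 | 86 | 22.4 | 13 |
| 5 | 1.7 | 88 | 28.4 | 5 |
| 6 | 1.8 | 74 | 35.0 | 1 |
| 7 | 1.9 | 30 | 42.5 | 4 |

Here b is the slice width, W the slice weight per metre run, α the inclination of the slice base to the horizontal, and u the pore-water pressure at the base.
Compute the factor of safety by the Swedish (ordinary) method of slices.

Ordinary method of slices: FS = Σ[c'·Δl_i + (W_i cosα_i − u_i·Δl_i)·tanφ'] / Σ W_i sinα_i, with Δl_i = b_i / cosα_i.
Slice 1: Δl = 2.0/cos(-1.1°) = 2.000 m; N'_1 = 19·cos(-1.1°) − 1·2.000 = 17.0; c'Δl = 26.80; W sinα = -0.4
Slice 2: Δl = 2.8/cos6.6° = 2.819 m; N'_2 = 82·cos6.6° − 5·2.819 = 67.4; c'Δl = 37.77; W sinα = 9.4
Slice 3: Δl = 2.5/cos15.3° = 2.592 m; N'_3 = 110·cos15.3° − 24·2.592 = 43.9; c'Δl = 34.73; W sinα = 29.0
Slice 4: Δl = 1.7/cos22.4° = 1.839 m; N'_4 = 86·cos22.4° − 13·1.839 = 55.6; c'Δl = 24.64; W sinα = 32.8
Slice 5: Δl = 1.7/cos28.4° = 1.933 m; N'_5 = 88·cos28.4° − 5·1.933 = 67.7; c'Δl = 25.90; W sinα = 41.9
Slice 6: Δl = 1.8/cos35.0° = 2.197 m; N'_6 = 74·cos35.0° − 1·2.197 = 58.4; c'Δl = 29.45; W sinα = 42.4
Slice 7: Δl = 1.9/cos42.5° = 2.577 m; N'_7 = 30·cos42.5° − 4·2.577 = 11.8; c'Δl = 34.53; W sinα = 20.3
Σc'Δl = 213.8 kN/m; ΣN' = 321.8 kN/m; ΣW sinα = 175.4 kN/m
Resisting = 213.8 + 321.8·tan33.1° = 213.8 + 209.8 = 423.6 kN/m
FS = 423.6 / 175.4 = 2.415

FS = 2.41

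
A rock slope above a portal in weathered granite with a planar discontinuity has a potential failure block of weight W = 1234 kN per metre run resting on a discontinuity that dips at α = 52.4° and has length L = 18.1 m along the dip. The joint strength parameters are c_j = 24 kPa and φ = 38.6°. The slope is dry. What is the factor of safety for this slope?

FS = 1.06

Resolving the block weight along and normal to the plane and applying the Mohr–Coulomb strength on the joint:
N' = W cosα = 1234·cos52.4° = 752.9 kN/m
Driving force T = W sinα = 1234·sin52.4° = 977.7 kN/m
Resisting force R = c_j·L + N'·tanφ = 24·18.1 + 752.9·tan38.6° = 434.4 + 601.0 = 1035.4 kN/m
FS = R / T = 1035.4 / 977.7 = 1.059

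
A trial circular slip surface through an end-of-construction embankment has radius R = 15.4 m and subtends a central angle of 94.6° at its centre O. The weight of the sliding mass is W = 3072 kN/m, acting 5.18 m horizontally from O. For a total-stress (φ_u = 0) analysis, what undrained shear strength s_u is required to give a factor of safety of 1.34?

FS = s_u·L_a·R / (W·d), so s_u = FS·W·d / (L_a·R).
Arc length L_a = R·θ = 15.4·(94.6°·π/180) = 15.4·1.6511 = 25.43 m
s_u = 1.34·3072·5.18 / (25.43·15.4) = 21323.4 / 391.57 = 54.46 kPa

s_u = 54.5 kPa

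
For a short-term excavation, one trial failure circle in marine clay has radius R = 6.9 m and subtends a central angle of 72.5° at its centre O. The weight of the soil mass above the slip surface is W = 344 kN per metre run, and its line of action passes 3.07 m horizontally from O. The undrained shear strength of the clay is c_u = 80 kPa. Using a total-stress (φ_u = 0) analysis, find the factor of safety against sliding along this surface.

Taking moments about the centre O, the resisting moment is provided by the undrained shear strength acting along the arc:
Arc length L_a = R·θ = 6.9·(72.5°·π/180) = 6.9·1.2654 = 8.73 m
M_R = c_u·L_a·R = 80·8.73·6.9 = 4819.5 kN·m/m
M_D = W·d = 344·3.07 = 1056.1 kN·m/m
FS = M_R / M_D = 4819.5 / 1056.1 = 4.564

FS = 4.56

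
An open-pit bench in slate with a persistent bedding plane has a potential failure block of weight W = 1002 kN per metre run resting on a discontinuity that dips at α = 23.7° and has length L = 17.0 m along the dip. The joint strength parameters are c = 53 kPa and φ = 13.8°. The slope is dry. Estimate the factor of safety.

Resolving the block weight along and normal to the plane and applying the Mohr–Coulomb strength on the joint:
N' = W cosα = 1002·cos23.7° = 917.5 kN/m
Driving force T = W sinα = 1002·sin23.7° = 402.8 kN/m
Resisting force R = c·L + N'·tanφ = 53·17.0 + 917.5·tan13.8° = 901.0 + 225.4 = 1126.4 kN/m
FS = R / T = 1126.4 / 402.8 = 2.797

FS = 2.80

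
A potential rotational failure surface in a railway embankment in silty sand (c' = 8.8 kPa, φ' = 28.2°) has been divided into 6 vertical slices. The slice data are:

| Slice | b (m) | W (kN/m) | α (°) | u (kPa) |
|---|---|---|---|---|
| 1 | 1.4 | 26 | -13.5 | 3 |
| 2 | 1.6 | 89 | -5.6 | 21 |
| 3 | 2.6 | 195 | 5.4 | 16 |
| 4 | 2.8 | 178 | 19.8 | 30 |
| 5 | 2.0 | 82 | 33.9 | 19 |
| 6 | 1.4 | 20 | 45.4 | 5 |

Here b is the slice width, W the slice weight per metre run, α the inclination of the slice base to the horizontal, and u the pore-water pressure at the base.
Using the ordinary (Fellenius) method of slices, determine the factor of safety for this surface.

FS = 2.37

Ordinary method of slices: FS = Σ[c'·Δl_i + (W_i cosα_i − u_i·Δl_i)·tanφ'] / Σ W_i sinα_i, with Δl_i = b_i / cosα_i.
Slice 1: Δl = 1.4/cos(-13.5°) = 1.440 m; N'_1 = 26·cos(-13.5°) − 3·1.440 = 21.0; c'Δl = 12.67; W sinα = -6.1
Slice 2: Δl = 1.6/cos(-5.6°) = 1.608 m; N'_2 = 89·cos(-5.6°) − 21·1.608 = 54.8; c'Δl = 14.15; W sinα = -8.7
Slice 3: Δl = 2.6/cos5.4° = 2.612 m; N'_3 = 195·cos5.4° − 16·2.612 = 152.3; c'Δl = 22.98; W sinα = 18.4
Slice 4: Δl = 2.8/cos19.8° = 2.976 m; N'_4 = 178·cos19.8° − 30·2.976 = 78.2; c'Δl = 26.19; W sinα = 60.3
Slice 5: Δl = 2.0/cos33.9° = 2.410 m; N'_5 = 82·cos33.9° − 19·2.410 = 22.3; c'Δl = 21.20; W sinα = 45.7
Slice 6: Δl = 1.4/cos45.4° = 1.994 m; N'_6 = 20·cos45.4° − 5·1.994 = 4.1; c'Δl = 17.55; W sinα = 14.2
Σc'Δl = 114.7 kN/m; ΣN' = 332.7 kN/m; ΣW sinα = 123.9 kN/m
Resisting = 114.7 + 332.7·tan28.2° = 114.7 + 178.4 = 293.1 kN/m
FS = 293.1 / 123.9 = 2.366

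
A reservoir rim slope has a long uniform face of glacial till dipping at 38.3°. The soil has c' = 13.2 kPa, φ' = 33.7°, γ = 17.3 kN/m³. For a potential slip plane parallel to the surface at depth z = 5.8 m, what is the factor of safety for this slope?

FS = 1.11

For an infinite slope with a slip plane parallel to the surface (no pore pressure): FS = [c' + γz cos²β tanφ'] / [γz sinβ cosβ].
γz = 17.3·5.8 = 100.34 kN/m²
Numerator = 13.2 + 100.34·cos²38.3°·tan33.7° = 13.2 + 100.34·0.6159·0.6669 = 54.413 kPa
Denominator = 100.34·sin38.3°·cos38.3° = 100.34·0.6198·0.7848 = 48.804 kPa
FS = 54.413 / 48.804 = 1.115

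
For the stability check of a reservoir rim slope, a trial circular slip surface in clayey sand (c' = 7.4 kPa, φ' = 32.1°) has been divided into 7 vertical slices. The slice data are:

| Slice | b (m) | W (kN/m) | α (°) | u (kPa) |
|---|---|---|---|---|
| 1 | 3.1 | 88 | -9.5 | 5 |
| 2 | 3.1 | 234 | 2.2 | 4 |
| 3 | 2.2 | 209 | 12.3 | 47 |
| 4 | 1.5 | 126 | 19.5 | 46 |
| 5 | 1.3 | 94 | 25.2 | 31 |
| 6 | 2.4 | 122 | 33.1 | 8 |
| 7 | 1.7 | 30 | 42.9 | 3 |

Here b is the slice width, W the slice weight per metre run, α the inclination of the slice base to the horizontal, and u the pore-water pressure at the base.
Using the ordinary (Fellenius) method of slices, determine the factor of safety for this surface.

FS = 2.32

Ordinary method of slices: FS = Σ[c'·Δl_i + (W_i cosα_i − u_i·Δl_i)·tanφ'] / Σ W_i sinα_i, with Δl_i = b_i / cosα_i.
Slice 1: Δl = 3.1/cos(-9.5°) = 3.143 m; N'_1 = 88·cos(-9.5°) − 5·3.143 = 71.1; c'Δl = 23.26; W sinα = -14.5
Slice 2: Δl = 3.1/cos2.2° = 3.102 m; N'_2 = 234·cos2.2° − 4·3.102 = 221.4; c'Δl = 22.96; W sinα = 9.0
Slice 3: Δl = 2.2/cos12.3° = 2.252 m; N'_3 = 209·cos12.3° − 47·2.252 = 98.4; c'Δl = 16.66; W sinα = 44.5
Slice 4: Δl = 1.5/cos19.5° = 1.591 m; N'_4 = 126·cos19.5° − 46·1.591 = 45.6; c'Δl = 11.78; W sinα = 42.1
Slice 5: Δl = 1.3/cos25.2° = 1.437 m; N'_5 = 94·cos25.2° − 31·1.437 = 40.5; c'Δl = 10.63; W sinα = 40.0
Slice 6: Δl = 2.4/cos33.1° = 2.865 m; N'_6 = 122·cos33.1° − 8·2.865 = 79.3; c'Δl = 21.20; W sinα = 66.6
Slice 7: Δl = 1.7/cos42.9° = 2.321 m; N'_7 = 30·cos42.9° − 3·2.321 = 15.0; c'Δl = 17.17; W sinα = 20.4
Σc'Δl = 123.7 kN/m; ΣN' = 571.3 kN/m; ΣW sinα = 208.1 kN/m
Resisting = 123.7 + 571.3·tan32.1° = 123.7 + 358.3 = 482.0 kN/m
FS = 482.0 / 208.1 = 2.316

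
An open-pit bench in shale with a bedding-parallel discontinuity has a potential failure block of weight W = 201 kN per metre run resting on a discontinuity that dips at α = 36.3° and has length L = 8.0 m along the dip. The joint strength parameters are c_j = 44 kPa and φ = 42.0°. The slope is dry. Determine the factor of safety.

Resolving the block weight along and normal to the plane and applying the Mohr–Coulomb strength on the joint:
N' = W cosα = 201·cos36.3° = 162.0 kN/m
Driving force T = W sinα = 201·sin36.3° = 119.0 kN/m
Resisting force R = c_j·L + N'·tanφ = 44·8.0 + 162.0·tan42.0° = 352.0 + 145.9 = 497.9 kN/m
FS = R / T = 497.9 / 119.0 = 4.184

FS = 4.18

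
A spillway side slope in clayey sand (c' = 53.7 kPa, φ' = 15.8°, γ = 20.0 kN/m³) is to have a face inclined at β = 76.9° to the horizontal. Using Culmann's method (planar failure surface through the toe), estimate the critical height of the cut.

Culmann's analysis gives the critical failure plane at α_cr = (β + φ')/2 = (76.9 + 15.8)/2 = 46.4°, and the critical height
H_c = (4c'/γ) · sinβ cosφ' / [1 − cos(β − φ')]
    = (4·53.7/20.0) · sin76.9°·cos15.8° / [1 − cos(61.1°)]
    = 10.740 · 0.9740·0.9622 / [1 − 0.4833]
    = 10.740 · 0.9372 / 0.5167
    = 19.48 m

H_c = 19.48 m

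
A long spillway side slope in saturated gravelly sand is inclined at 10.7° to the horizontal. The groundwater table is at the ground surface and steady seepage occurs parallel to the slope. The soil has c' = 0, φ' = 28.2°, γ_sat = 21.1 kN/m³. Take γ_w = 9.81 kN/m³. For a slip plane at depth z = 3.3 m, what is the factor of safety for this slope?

With seepage parallel to the slope and the water table at the surface, the effective normal stress on the slip plane uses the buoyant unit weight γ' = γ_sat − γ_w while the driving shear stress uses γ_sat:
FS = [c' + γ' z cos²β tanφ'] / [γ_sat z sinβ cosβ]
(For c' = 0 this reduces to FS = (γ'/γ_sat)·tanφ'/tanβ.)
γ' = 21.1 − 9.81 = 11.29 kN/m³
Numerator = 0.0 + 11.29·3.3·cos²10.7°·tan28.2° = 0.0 + 11.29·3.3·0.9655·0.5362 = 19.288 kPa
Denominator = 21.1·3.3·sin10.7°·cos10.7° = 21.1·3.3·0.1857·0.9826 = 12.703 kPa
FS = 19.288 / 12.703 = 1.518

FS = 1.52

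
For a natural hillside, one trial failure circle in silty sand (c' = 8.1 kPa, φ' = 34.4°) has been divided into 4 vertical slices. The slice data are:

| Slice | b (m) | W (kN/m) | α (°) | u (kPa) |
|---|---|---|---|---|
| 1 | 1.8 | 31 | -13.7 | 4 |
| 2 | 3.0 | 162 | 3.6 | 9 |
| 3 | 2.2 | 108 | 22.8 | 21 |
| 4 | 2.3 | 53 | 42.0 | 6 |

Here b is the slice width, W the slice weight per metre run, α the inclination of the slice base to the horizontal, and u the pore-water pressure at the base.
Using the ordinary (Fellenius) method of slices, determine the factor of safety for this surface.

Ordinary method of slices: FS = Σ[c'·Δl_i + (W_i cosα_i − u_i·Δl_i)·tanφ'] / Σ W_i sinα_i, with Δl_i = b_i / cosα_i.
Slice 1: Δl = 1.8/cos(-13.7°) = 1.853 m; N'_1 = 31·cos(-13.7°) − 4·1.853 = 22.7; c'Δl = 15.01; W sinα = -7.3
Slice 2: Δl = 3.0/cos3.6° = 3.006 m; N'_2 = 162·cos3.6° − 9·3.006 = 134.6; c'Δl = 24.35; W sinα = 10.2
Slice 3: Δl = 2.2/cos22.8° = 2.386 m; N'_3 = 108·cos22.8° − 21·2.386 = 49.4; c'Δl = 19.33; W sinα = 41.9
Slice 4: Δl = 2.3/cos42.0° = 3.095 m; N'_4 = 53·cos42.0° − 6·3.095 = 20.8; c'Δl = 25.07; W sinα = 35.5
Σc'Δl = 83.8 kN/m; ΣN' = 227.6 kN/m; ΣW sinα = 80.1 kN/m
Resisting = 83.8 + 227.6·tan34.4° = 83.8 + 155.8 = 239.6 kN/m
FS = 239.6 / 80.1 = 2.989

FS = 2.99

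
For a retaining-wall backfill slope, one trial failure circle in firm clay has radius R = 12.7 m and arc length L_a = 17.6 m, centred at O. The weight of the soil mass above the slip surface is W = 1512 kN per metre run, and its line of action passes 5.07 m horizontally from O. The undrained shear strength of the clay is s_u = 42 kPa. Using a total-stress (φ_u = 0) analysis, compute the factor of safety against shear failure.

Taking moments about the centre O, the resisting moment is provided by the undrained shear strength acting along the arc:
M_R = s_u·L_a·R = 42·17.60·12.7 = 9387.8 kN·m/m
M_D = W·d = 1512·5.07 = 7665.8 kN·m/m
FS = M_R / M_D = 9387.8 / 7665.8 = 1.225

FS = 1.22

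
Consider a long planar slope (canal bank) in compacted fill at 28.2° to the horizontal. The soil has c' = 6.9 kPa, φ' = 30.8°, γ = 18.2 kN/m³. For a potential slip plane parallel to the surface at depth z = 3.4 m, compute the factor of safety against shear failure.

For an infinite slope with a slip plane parallel to the surface (no pore pressure): FS = [c' + γz cos²β tanφ'] / [γz sinβ cosβ].
γz = 18.2·3.4 = 61.88 kN/m²
Numerator = 6.9 + 61.88·cos²28.2°·tan30.8° = 6.9 + 61.88·0.7767·0.5961 = 35.551 kPa
Denominator = 61.88·sin28.2°·cos28.2° = 61.88·0.4726·0.8813 = 25.771 kPa
FS = 35.551 / 25.771 = 1.380

FS = 1.38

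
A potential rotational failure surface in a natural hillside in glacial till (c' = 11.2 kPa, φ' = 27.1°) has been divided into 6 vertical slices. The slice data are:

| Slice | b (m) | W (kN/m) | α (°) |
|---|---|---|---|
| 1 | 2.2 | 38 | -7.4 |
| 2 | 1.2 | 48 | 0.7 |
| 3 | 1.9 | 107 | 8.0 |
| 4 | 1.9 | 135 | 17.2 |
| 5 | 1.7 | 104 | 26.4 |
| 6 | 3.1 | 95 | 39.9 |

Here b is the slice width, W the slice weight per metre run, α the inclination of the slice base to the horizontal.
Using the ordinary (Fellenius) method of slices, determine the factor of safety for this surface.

FS = 2.52

Ordinary method of slices: FS = Σ[c'·Δl_i + (W_i cosα_i)·tanφ'] / Σ W_i sinα_i, with Δl_i = b_i / cosα_i.
Slice 1: Δl = 2.2/cos(-7.4°) = 2.218 m; N'_1 = 38·cos(-7.4°) = 37.7; c'Δl = 24.85; W sinα = -4.9
Slice 2: Δl = 1.2/cos0.7° = 1.200 m; N'_2 = 48·cos0.7° = 48.0; c'Δl = 13.44; W sinα = 0.6
Slice 3: Δl = 1.9/cos8.0° = 1.919 m; N'_3 = 107·cos8.0° = 106.0; c'Δl = 21.49; W sinα = 14.9
Slice 4: Δl = 1.9/cos17.2° = 1.989 m; N'_4 = 135·cos17.2° = 129.0; c'Δl = 22.28; W sinα = 39.9
Slice 5: Δl = 1.7/cos26.4° = 1.898 m; N'_5 = 104·cos26.4° = 93.2; c'Δl = 21.26; W sinα = 46.2
Slice 6: Δl = 3.1/cos39.9° = 4.041 m; N'_6 = 95·cos39.9° = 72.9; c'Δl = 45.26; W sinα = 60.9
Σc'Δl = 148.6 kN/m; ΣN' = 486.6 kN/m; ΣW sinα = 157.7 kN/m
Resisting = 148.6 + 486.6·tan27.1° = 148.6 + 249.0 = 397.6 kN/m
FS = 397.6 / 157.7 = 2.521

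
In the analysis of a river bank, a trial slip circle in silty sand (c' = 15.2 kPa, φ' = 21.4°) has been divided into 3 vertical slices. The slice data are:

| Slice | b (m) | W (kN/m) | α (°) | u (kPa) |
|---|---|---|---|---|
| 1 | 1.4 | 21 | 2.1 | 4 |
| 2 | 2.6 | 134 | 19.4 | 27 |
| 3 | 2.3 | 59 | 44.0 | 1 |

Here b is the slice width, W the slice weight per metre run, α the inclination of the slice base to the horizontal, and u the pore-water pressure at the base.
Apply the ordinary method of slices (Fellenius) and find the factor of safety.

FS = 1.78

Ordinary method of slices: FS = Σ[c'·Δl_i + (W_i cosα_i − u_i·Δl_i)·tanφ'] / Σ W_i sinα_i, with Δl_i = b_i / cosα_i.
Slice 1: Δl = 1.4/cos2.1° = 1.401 m; N'_1 = 21·cos2.1° − 4·1.401 = 15.4; c'Δl = 21.29; W sinα = 0.8
Slice 2: Δl = 2.6/cos19.4° = 2.757 m; N'_2 = 134·cos19.4° − 27·2.757 = 52.0; c'Δl = 41.90; W sinα = 44.5
Slice 3: Δl = 2.3/cos44.0° = 3.197 m; N'_3 = 59·cos44.0° − 1·3.197 = 39.2; c'Δl = 48.60; W sinα = 41.0
Σc'Δl = 111.8 kN/m; ΣN' = 106.6 kN/m; ΣW sinα = 86.3 kN/m
Resisting = 111.8 + 106.6·tan21.4° = 111.8 + 41.8 = 153.6 kN/m
FS = 153.6 / 86.3 = 1.780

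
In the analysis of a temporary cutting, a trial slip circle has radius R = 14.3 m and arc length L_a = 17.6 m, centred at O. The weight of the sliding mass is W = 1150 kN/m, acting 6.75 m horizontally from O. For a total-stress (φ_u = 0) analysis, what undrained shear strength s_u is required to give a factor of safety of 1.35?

s_u = 41.6 kPa

FS = s_u·L_a·R / (W·d), so s_u = FS·W·d / (L_a·R).
s_u = 1.35·1150·6.75 / (17.60·14.3) = 10479.4 / 251.68 = 41.64 kPa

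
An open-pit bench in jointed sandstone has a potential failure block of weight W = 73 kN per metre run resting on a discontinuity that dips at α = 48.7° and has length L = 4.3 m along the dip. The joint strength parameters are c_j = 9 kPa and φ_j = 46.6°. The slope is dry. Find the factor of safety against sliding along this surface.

Resolving the block weight along and normal to the plane and applying the Mohr–Coulomb strength on the joint:
N' = W cosα = 73·cos48.7° = 48.2 kN/m
Driving force T = W sinα = 73·sin48.7° = 54.8 kN/m
Resisting force R = c_j·L + N'·tanφ_j = 9·4.3 + 48.2·tan46.6° = 38.7 + 50.9 = 89.6 kN/m
FS = R / T = 89.6 / 54.8 = 1.635

FS = 1.63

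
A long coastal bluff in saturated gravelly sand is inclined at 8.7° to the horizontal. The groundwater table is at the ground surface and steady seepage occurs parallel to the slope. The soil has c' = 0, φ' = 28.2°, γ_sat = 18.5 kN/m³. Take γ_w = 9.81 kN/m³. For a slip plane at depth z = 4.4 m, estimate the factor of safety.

FS = 1.65

With seepage parallel to the slope and the water table at the surface, the effective normal stress on the slip plane uses the buoyant unit weight γ' = γ_sat − γ_w while the driving shear stress uses γ_sat:
FS = [c' + γ' z cos²β tanφ'] / [γ_sat z sinβ cosβ]
(For c' = 0 this reduces to FS = (γ'/γ_sat)·tanφ'/tanβ.)
γ' = 18.5 − 9.81 = 8.69 kN/m³
Numerator = 0.0 + 8.69·4.4·cos²8.7°·tan28.2° = 0.0 + 8.69·4.4·0.9771·0.5362 = 20.033 kPa
Denominator = 18.5·4.4·sin8.7°·cos8.7° = 18.5·4.4·0.1513·0.9885 = 12.171 kPa
FS = 20.033 / 12.171 = 1.646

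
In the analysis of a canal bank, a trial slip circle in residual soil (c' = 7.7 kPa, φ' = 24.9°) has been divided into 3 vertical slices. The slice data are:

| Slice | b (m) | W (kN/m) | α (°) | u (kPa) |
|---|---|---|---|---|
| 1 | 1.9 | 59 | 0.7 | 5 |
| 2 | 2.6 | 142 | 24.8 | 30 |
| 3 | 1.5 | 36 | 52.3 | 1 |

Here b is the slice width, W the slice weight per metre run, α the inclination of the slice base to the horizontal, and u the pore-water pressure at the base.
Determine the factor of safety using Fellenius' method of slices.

Ordinary method of slices: FS = Σ[c'·Δl_i + (W_i cosα_i − u_i·Δl_i)·tanφ'] / Σ W_i sinα_i, with Δl_i = b_i / cosα_i.
Slice 1: Δl = 1.9/cos0.7° = 1.900 m; N'_1 = 59·cos0.7° − 5·1.900 = 49.5; c'Δl = 14.63; W sinα = 0.7
Slice 2: Δl = 2.6/cos24.8° = 2.864 m; N'_2 = 142·cos24.8° − 30·2.864 = 43.0; c'Δl = 22.05; W sinα = 59.6
Slice 3: Δl = 1.5/cos52.3° = 2.453 m; N'_3 = 36·cos52.3° − 1·2.453 = 19.6; c'Δl = 18.89; W sinα = 28.5
Σc'Δl = 55.6 kN/m; ΣN' = 112.0 kN/m; ΣW sinα = 88.8 kN/m
Resisting = 55.6 + 112.0·tan24.9° = 55.6 + 52.0 = 107.6 kN/m
FS = 107.6 / 88.8 = 1.212

FS = 1.21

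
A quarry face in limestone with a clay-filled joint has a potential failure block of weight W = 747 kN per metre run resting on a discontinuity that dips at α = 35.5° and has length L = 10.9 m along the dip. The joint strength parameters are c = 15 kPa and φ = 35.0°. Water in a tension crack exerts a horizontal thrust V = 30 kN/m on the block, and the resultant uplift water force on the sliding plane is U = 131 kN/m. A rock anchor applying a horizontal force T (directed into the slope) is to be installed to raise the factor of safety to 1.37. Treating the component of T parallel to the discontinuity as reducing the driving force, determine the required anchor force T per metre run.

T = 94 kN/m

Resolving forces along and normal to the sliding plane, with the horizontal anchor force T adding T·sinα to the effective normal force and T·cosα acting up the plane against the driving force:
FS = [cL + (W cosα − U − V sinα + T sinα) tanφ] / [W sinα + V cosα − T cosα]
Without the anchor: N' = 459.7 kN/m, driving T_d = 458.2 kN/m, resisting R = 15·10.9 + 459.7·tan35.0° = 485.4 kN/m, FS = 1.06.
Setting FS = 1.37 and solving for T:
1.37·(458.2 − T cos35.5°) = 485.4 + T sin35.5°·tan35.0°
T·(sin35.5°·tan35.0° + 1.37·cos35.5°) = 1.37·458.2 − 485.4
T·(0.5807·0.7002 + 1.37·0.8141) = 627.7 − 485.4 = 142.3
T·1.5220 = 142.3
T = 93.5 kN/m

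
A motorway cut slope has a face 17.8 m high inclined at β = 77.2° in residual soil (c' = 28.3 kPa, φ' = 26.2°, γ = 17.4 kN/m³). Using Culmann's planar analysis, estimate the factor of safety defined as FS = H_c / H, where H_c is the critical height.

FS = 0.86

H_c = (4c'/γ) · sinβ cosφ' / [1 − cos(β − φ')]
    = (4·28.3/17.4) · sin77.2°·cos26.2° / [1 − cos51.0°]
    = 6.506 · 0.8750 / 0.3707 = 15.36 m
FS = H_c / H = 15.36 / 17.8 = 0.863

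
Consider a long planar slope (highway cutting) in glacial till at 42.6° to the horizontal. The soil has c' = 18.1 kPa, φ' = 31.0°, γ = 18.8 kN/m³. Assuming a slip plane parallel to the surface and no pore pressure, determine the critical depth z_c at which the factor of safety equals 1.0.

z_c = 5.58 m

Setting FS = 1.00 in FS = [c' + γz cos²β tanφ'] / [γz sinβ cosβ] and solving for z:
z = c' / [γ cosβ (FS·sinβ − cosβ·tanφ')]
  = 18.1 / [18.8·cos42.6°·(1.00·sin42.6° − cos42.6°·tan31.0°)]
  = 18.1 / [18.8·0.7361·(1.00·0.6769 − 0.7361·0.6009)]
  = 18.1 / 3.2463 = 5.576 m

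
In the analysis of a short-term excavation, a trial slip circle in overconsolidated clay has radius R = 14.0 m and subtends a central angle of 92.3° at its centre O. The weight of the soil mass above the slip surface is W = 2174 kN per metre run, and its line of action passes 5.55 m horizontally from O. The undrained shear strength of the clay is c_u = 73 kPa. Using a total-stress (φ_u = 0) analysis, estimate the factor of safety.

FS = 1.91

Taking moments about the centre O, the resisting moment is provided by the undrained shear strength acting along the arc:
Arc length L_a = R·θ = 14.0·(92.3°·π/180) = 14.0·1.6109 = 22.55 m
M_R = c_u·L_a·R = 73·22.55·14.0 = 23049.3 kN·m/m
M_D = W·d = 2174·5.55 = 12065.7 kN·m/m
FS = M_R / M_D = 23049.3 / 12065.7 = 1.910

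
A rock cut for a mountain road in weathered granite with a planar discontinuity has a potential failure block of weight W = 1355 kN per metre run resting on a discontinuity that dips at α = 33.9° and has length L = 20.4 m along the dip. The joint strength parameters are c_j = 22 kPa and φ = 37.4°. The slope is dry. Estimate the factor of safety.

FS = 1.73

Resolving the block weight along and normal to the plane and applying the Mohr–Coulomb strength on the joint:
N' = W cosα = 1355·cos33.9° = 1124.7 kN/m
Driving force T = W sinα = 1355·sin33.9° = 755.7 kN/m
Resisting force R = c_j·L + N'·tanφ = 22·20.4 + 1124.7·tan37.4° = 448.8 + 859.9 = 1308.7 kN/m
FS = R / T = 1308.7 / 755.7 = 1.732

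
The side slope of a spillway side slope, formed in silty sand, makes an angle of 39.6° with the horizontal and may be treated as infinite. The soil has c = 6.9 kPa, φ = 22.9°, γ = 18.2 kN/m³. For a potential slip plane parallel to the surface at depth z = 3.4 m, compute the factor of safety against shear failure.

FS = 0.74

For an infinite slope with a slip plane parallel to the surface (no pore pressure): FS = [c + γz cos²β tanφ] / [γz sinβ cosβ].
γz = 18.2·3.4 = 61.88 kN/m²
Numerator = 6.9 + 61.88·cos²39.6°·tan22.9° = 6.9 + 61.88·0.5937·0.4224 = 22.419 kPa
Denominator = 61.88·sin39.6°·cos39.6° = 61.88·0.6374·0.7705 = 30.392 kPa
FS = 22.419 / 30.392 = 0.738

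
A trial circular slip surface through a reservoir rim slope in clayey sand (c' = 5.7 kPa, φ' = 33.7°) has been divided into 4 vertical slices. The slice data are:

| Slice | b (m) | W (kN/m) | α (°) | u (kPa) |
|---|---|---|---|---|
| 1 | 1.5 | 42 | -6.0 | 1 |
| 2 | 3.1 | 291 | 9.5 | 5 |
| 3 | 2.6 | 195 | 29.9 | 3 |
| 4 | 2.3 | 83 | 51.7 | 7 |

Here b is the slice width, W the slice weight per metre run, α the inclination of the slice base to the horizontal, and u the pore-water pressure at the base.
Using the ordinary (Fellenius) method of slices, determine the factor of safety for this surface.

FS = 1.92

Ordinary method of slices: FS = Σ[c'·Δl_i + (W_i cosα_i − u_i·Δl_i)·tanφ'] / Σ W_i sinα_i, with Δl_i = b_i / cosα_i.
Slice 1: Δl = 1.5/cos(-6.0°) = 1.508 m; N'_1 = 42·cos(-6.0°) − 1·1.508 = 40.3; c'Δl = 8.60; W sinα = -4.4
Slice 2: Δl = 3.1/cos9.5° = 3.143 m; N'_2 = 291·cos9.5° − 5·3.143 = 271.3; c'Δl = 17.92; W sinα = 48.0
Slice 3: Δl = 2.6/cos29.9° = 2.999 m; N'_3 = 195·cos29.9° − 3·2.999 = 160.0; c'Δl = 17.10; W sinα = 97.2
Slice 4: Δl = 2.3/cos51.7° = 3.711 m; N'_4 = 83·cos51.7° − 7·3.711 = 25.5; c'Δl = 21.15; W sinα = 65.1
Σc'Δl = 64.8 kN/m; ΣN' = 497.1 kN/m; ΣW sinα = 206.0 kN/m
Resisting = 64.8 + 497.1·tan33.7° = 64.8 + 331.5 = 396.3 kN/m
FS = 396.3 / 206.0 = 1.924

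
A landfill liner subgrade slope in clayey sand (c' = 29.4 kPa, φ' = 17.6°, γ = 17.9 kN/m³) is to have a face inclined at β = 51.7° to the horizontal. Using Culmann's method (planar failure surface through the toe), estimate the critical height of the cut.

H_c = 28.58 m

Culmann's analysis gives the critical failure plane at α_cr = (β + φ')/2 = (51.7 + 17.6)/2 = 34.7°, and the critical height
H_c = (4c'/γ) · sinβ cosφ' / [1 − cos(β − φ')]
    = (4·29.4/17.9) · sin51.7°·cos17.6° / [1 − cos(34.1°)]
    = 6.570 · 0.7848·0.9532 / [1 − 0.8281]
    = 6.570 · 0.7480 / 0.1719
    = 28.58 m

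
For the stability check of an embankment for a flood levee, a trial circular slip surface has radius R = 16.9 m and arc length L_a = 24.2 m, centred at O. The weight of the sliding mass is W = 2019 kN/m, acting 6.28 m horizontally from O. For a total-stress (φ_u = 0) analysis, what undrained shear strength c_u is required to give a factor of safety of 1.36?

FS = c_u·L_a·R / (W·d), so c_u = FS·W·d / (L_a·R).
c_u = 1.36·2019·6.28 / (24.20·16.9) = 17243.9 / 408.98 = 42.16 kPa

c_u = 42.2 kPa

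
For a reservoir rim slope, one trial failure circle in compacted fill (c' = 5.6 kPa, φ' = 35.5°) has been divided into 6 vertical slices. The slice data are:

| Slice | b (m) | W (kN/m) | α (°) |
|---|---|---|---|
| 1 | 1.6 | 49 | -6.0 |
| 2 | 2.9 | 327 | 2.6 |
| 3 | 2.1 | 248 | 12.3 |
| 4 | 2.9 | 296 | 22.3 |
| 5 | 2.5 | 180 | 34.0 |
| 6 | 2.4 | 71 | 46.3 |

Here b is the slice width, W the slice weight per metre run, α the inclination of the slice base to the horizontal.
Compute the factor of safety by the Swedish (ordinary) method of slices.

FS = 2.66

Ordinary method of slices: FS = Σ[c'·Δl_i + (W_i cosα_i)·tanφ'] / Σ W_i sinα_i, with Δl_i = b_i / cosα_i.
Slice 1: Δl = 1.6/cos(-6.0°) = 1.609 m; N'_1 = 49·cos(-6.0°) = 48.7; c'Δl = 9.01; W sinα = -5.1
Slice 2: Δl = 2.9/cos2.6° = 2.903 m; N'_2 = 327·cos2.6° = 326.7; c'Δl = 16.26; W sinα = 14.8
Slice 3: Δl = 2.1/cos12.3° = 2.149 m; N'_3 = 248·cos12.3° = 242.3; c'Δl = 12.04; W sinα = 52.8
Slice 4: Δl = 2.9/cos22.3° = 3.134 m; N'_4 = 296·cos22.3° = 273.9; c'Δl = 17.55; W sinα = 112.3
Slice 5: Δl = 2.5/cos34.0° = 3.016 m; N'_5 = 180·cos34.0° = 149.2; c'Δl = 16.89; W sinα = 100.7
Slice 6: Δl = 2.4/cos46.3° = 3.474 m; N'_6 = 71·cos46.3° = 49.1; c'Δl = 19.45; W sinα = 51.3
Σc'Δl = 91.2 kN/m; ΣN' = 1089.8 kN/m; ΣW sinα = 326.8 kN/m
Resisting = 91.2 + 1089.8·tan35.5° = 91.2 + 777.4 = 868.6 kN/m
FS = 868.6 / 326.8 = 2.657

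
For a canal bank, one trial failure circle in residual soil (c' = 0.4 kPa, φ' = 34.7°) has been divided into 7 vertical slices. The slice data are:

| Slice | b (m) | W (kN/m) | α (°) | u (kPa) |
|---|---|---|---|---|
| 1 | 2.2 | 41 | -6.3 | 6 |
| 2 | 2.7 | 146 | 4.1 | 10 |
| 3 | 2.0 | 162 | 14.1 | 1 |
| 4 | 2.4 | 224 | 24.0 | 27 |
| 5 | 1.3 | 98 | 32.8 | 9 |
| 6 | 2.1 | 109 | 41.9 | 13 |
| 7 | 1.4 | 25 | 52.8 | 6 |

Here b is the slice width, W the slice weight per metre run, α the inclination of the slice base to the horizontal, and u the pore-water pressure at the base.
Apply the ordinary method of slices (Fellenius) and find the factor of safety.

FS = 1.37

Ordinary method of slices: FS = Σ[c'·Δl_i + (W_i cosα_i − u_i·Δl_i)·tanφ'] / Σ W_i sinα_i, with Δl_i = b_i / cosα_i.
Slice 1: Δl = 2.2/cos(-6.3°) = 2.213 m; N'_1 = 41·cos(-6.3°) − 6·2.213 = 27.5; c'Δl = 0.89; W sinα = -4.5
Slice 2: Δl = 2.7/cos4.1° = 2.707 m; N'_2 = 146·cos4.1° − 10·2.707 = 118.6; c'Δl = 1.08; W sinα = 10.4
Slice 3: Δl = 2.0/cos14.1° = 2.062 m; N'_3 = 162·cos14.1° − 1·2.062 = 155.1; c'Δl = 0.82; W sinα = 39.5
Slice 4: Δl = 2.4/cos24.0° = 2.627 m; N'_4 = 224·cos24.0° − 27·2.627 = 133.7; c'Δl = 1.05; W sinα = 91.1
Slice 5: Δl = 1.3/cos32.8° = 1.547 m; N'_5 = 98·cos32.8° − 9·1.547 = 68.5; c'Δl = 0.62; W sinα = 53.1
Slice 6: Δl = 2.1/cos41.9° = 2.821 m; N'_6 = 109·cos41.9° − 13·2.821 = 44.5; c'Δl = 1.13; W sinα = 72.8
Slice 7: Δl = 1.4/cos52.8° = 2.316 m; N'_7 = 25·cos52.8° − 6·2.316 = 1.2; c'Δl = 0.93; W sinα = 19.9
Σc'Δl = 6.5 kN/m; ΣN' = 548.9 kN/m; ΣW sinα = 282.3 kN/m
Resisting = 6.5 + 548.9·tan34.7° = 6.5 + 380.1 = 386.6 kN/m
FS = 386.6 / 282.3 = 1.369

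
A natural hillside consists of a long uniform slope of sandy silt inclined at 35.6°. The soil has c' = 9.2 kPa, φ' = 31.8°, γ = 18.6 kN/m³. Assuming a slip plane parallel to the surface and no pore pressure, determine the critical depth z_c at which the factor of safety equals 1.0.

z_c = 7.80 m

Setting FS = 1.00 in FS = [c' + γz cos²β tanφ'] / [γz sinβ cosβ] and solving for z:
z = c' / [γ cosβ (FS·sinβ − cosβ·tanφ')]
  = 9.2 / [18.6·cos35.6°·(1.00·sin35.6° − cos35.6°·tan31.8°)]
  = 9.2 / [18.6·0.8131·(1.00·0.5821 − 0.8131·0.6200)]
  = 9.2 / 1.1793 = 7.801 m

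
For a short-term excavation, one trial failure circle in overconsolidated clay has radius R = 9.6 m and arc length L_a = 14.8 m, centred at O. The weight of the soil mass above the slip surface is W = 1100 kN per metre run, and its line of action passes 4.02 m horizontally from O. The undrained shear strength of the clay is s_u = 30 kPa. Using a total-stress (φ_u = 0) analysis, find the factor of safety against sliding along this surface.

FS = 0.96

Taking moments about the centre O, the resisting moment is provided by the undrained shear strength acting along the arc:
M_R = s_u·L_a·R = 30·14.80·9.6 = 4262.4 kN·m/m
M_D = W·d = 1100·4.02 = 4422.0 kN·m/m
FS = M_R / M_D = 4262.4 / 4422.0 = 0.964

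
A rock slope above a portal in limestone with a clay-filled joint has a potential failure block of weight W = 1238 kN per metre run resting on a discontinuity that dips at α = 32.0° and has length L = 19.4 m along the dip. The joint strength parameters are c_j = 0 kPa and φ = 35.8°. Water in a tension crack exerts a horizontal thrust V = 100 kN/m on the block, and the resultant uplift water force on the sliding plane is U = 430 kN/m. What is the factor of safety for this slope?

FS = 0.55

Resolving the block weight along and normal to the plane and applying the Mohr–Coulomb strength on the joint:
N' = W cosα − U − V sinα = 1238·cos32.0° − 430 − 100·sin32.0° = 566.9 kN/m
Driving force T = W sinα + V cosα = 1238·sin32.0° + 100·cos32.0° = 740.8 kN/m
Resisting force R = c_j·L + N'·tanφ = 0·19.4 + 566.9·tan35.8° = 0.0 + 408.9 = 408.9 kN/m
FS = R / T = 408.9 / 740.8 = 0.552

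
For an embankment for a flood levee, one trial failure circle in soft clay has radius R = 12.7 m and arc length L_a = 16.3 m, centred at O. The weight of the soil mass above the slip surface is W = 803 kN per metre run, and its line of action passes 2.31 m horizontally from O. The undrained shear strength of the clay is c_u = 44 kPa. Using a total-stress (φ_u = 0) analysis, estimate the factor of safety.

Taking moments about the centre O, the resisting moment is provided by the undrained shear strength acting along the arc:
M_R = c_u·L_a·R = 44·16.30·12.7 = 9108.4 kN·m/m
M_D = W·d = 803·2.31 = 1854.9 kN·m/m
FS = M_R / M_D = 9108.4 / 1854.9 = 4.910

FS = 4.91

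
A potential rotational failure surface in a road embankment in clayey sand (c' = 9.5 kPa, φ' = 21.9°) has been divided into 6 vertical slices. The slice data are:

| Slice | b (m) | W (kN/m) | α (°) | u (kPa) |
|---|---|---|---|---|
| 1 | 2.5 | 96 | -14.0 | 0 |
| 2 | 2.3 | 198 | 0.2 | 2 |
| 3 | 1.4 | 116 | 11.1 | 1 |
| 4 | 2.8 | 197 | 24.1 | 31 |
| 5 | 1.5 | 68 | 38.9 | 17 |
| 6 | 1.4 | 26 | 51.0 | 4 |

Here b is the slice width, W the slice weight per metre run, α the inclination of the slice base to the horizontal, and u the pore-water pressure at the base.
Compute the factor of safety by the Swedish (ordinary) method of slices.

FS = 2.33

Ordinary method of slices: FS = Σ[c'·Δl_i + (W_i cosα_i − u_i·Δl_i)·tanφ'] / Σ W_i sinα_i, with Δl_i = b_i / cosα_i.
Slice 1: Δl = 2.5/cos(-14.0°) = 2.577 m; N'_1 = 96·cos(-14.0°) − 0·2.577 = 93.1; c'Δl = 24.48; W sinα = -23.2
Slice 2: Δl = 2.3/cos0.2° = 2.300 m; N'_2 = 198·cos0.2° − 2·2.300 = 193.4; c'Δl = 21.85; W sinα = 0.7
Slice 3: Δl = 1.4/cos11.1° = 1.427 m; N'_3 = 116·cos11.1° − 1·1.427 = 112.4; c'Δl = 13.55; W sinα = 22.3
Slice 4: Δl = 2.8/cos24.1° = 3.067 m; N'_4 = 197·cos24.1° − 31·3.067 = 84.7; c'Δl = 29.14; W sinα = 80.4
Slice 5: Δl = 1.5/cos38.9° = 1.927 m; N'_5 = 68·cos38.9° − 17·1.927 = 20.2; c'Δl = 18.31; W sinα = 42.7
Slice 6: Δl = 1.4/cos51.0° = 2.225 m; N'_6 = 26·cos51.0° − 4·2.225 = 7.5; c'Δl = 21.13; W sinα = 20.2
Σc'Δl = 128.5 kN/m; ΣN' = 511.3 kN/m; ΣW sinα = 143.1 kN/m
Resisting = 128.5 + 511.3·tan21.9° = 128.5 + 205.5 = 334.0 kN/m
FS = 334.0 / 143.1 = 2.333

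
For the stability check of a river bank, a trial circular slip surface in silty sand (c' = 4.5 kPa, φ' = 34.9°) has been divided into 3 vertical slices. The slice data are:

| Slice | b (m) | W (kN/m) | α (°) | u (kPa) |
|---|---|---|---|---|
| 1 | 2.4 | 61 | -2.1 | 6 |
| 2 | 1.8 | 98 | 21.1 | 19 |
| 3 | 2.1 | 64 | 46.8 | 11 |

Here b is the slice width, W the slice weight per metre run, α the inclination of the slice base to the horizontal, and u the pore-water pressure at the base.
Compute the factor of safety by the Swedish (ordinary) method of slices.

Ordinary method of slices: FS = Σ[c'·Δl_i + (W_i cosα_i − u_i·Δl_i)·tanφ'] / Σ W_i sinα_i, with Δl_i = b_i / cosα_i.
Slice 1: Δl = 2.4/cos(-2.1°) = 2.402 m; N'_1 = 61·cos(-2.1°) − 6·2.402 = 46.5; c'Δl = 10.81; W sinα = -2.2
Slice 2: Δl = 1.8/cos21.1° = 1.929 m; N'_2 = 98·cos21.1° − 19·1.929 = 54.8; c'Δl = 8.68; W sinα = 35.3
Slice 3: Δl = 2.1/cos46.8° = 3.068 m; N'_3 = 64·cos46.8° − 11·3.068 = 10.1; c'Δl = 13.80; W sinα = 46.7
Σc'Δl = 33.3 kN/m; ΣN' = 111.4 kN/m; ΣW sinα = 79.7 kN/m
Resisting = 33.3 + 111.4·tan34.9° = 33.3 + 77.7 = 111.0 kN/m
FS = 111.0 / 79.7 = 1.393

FS = 1.39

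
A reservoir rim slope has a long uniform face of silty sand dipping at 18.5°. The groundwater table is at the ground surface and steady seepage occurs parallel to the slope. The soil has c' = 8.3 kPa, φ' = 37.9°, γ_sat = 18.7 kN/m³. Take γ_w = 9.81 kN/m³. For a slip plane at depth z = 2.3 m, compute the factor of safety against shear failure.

FS = 1.75

With seepage parallel to the slope and the water table at the surface, the effective normal stress on the slip plane uses the buoyant unit weight γ' = γ_sat − γ_w while the driving shear stress uses γ_sat:
FS = [c' + γ' z cos²β tanφ'] / [γ_sat z sinβ cosβ]
γ' = 18.7 − 9.81 = 8.89 kN/m³
Numerator = 8.3 + 8.89·2.3·cos²18.5°·tan37.9° = 8.3 + 8.89·2.3·0.8993·0.7785 = 22.615 kPa
Denominator = 18.7·2.3·sin18.5°·cos18.5° = 18.7·2.3·0.3173·0.9483 = 12.942 kPa
FS = 22.615 / 12.942 = 1.747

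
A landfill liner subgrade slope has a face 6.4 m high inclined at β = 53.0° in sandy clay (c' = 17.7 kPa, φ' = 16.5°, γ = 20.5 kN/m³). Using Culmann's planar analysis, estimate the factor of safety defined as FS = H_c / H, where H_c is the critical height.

H_c = (4c'/γ) · sinβ cosφ' / [1 − cos(β − φ')]
    = (4·17.7/20.5) · sin53.0°·cos16.5° / [1 − cos36.5°]
    = 3.454 · 0.7657 / 0.1961 = 13.48 m
FS = H_c / H = 13.48 / 6.4 = 2.107

FS = 2.11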